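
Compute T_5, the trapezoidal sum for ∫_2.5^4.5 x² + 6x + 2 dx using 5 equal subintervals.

71.22

Δx = (4.5 − 2.5)/5 = 0.4.
f(2.5) = 23.25, f(2.9) = 27.81, f(3.3) = 32.69, f(3.7) = 37.89, f(4.1) = 43.41, f(4.5) = 49.25.
T_5 = (Δx/2)·[f(x_0) + 2f(x_1) + ... + 2f(x_{4}) + f(x_5)].
Sum = 71.22.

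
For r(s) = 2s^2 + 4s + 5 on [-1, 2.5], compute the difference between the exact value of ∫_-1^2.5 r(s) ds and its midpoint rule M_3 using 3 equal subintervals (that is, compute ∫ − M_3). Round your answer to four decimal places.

Exact integral: ∫_-1^2.5 r(s) ds ≈ 39.083333.
M_3 ≈ 38.289352.
Error ≈ 39.083333 − 38.289352 ≈ 0.7940.

0.7940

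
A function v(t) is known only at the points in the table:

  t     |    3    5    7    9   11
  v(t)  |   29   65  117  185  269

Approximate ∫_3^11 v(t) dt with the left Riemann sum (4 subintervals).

Δt = 2.
Sum = 2·[29 + 65 + 117 + 185] = 792.

792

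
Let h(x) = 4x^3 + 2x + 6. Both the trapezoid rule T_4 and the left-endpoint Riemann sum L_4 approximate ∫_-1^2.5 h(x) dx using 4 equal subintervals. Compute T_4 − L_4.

T_4 = 68.33203125.
L_4 = 36.17578125.
T_4 − L_4 = 32.15625.

32.15625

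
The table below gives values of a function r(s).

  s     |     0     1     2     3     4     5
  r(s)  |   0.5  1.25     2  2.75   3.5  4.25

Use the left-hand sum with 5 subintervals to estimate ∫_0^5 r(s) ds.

10

Δs = 1.
Sum = 1·[0.5 + 1.25 + 2 + 2.75 + 3.5] = 10.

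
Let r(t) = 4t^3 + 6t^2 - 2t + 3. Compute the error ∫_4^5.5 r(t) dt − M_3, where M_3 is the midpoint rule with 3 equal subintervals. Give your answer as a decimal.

Exact integral: ∫_4^5.5 r(t) dt = 854.0625.
M_3 = 852.09375.
Error = 854.0625 − 852.09375 = 1.96875.

1.96875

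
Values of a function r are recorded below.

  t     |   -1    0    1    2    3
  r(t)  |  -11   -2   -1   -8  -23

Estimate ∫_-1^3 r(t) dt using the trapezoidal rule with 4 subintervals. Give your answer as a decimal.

-28

Δt = 1.
T_4 = (1/2)·[(-11) + 2·(-2) + 2·(-1) + 2·(-8) + (-23)] = -28.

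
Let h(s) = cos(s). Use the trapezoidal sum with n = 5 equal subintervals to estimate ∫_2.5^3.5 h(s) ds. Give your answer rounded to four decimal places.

-0.9461

Δs = (3.5 − 2.5)/5 = 0.2.
h(2.5) ≈ -0.8011, h(2.7) ≈ -0.9041, h(2.9) ≈ -0.9710, h(3.1) ≈ -0.9991, h(3.3) ≈ -0.9875, h(3.5) ≈ -0.9365.
T_5 = (Δs/2)·[h(s_0) + 2h(s_1) + ... + 2h(s_{4}) + h(s_5)].
Sum ≈ -0.9461.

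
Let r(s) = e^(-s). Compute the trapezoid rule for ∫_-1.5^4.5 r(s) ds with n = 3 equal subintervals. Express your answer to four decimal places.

5.8700

Δs = (4.5 − (-1.5))/3 = 2.
r(-1.5) ≈ 4.4817, r(0.5) ≈ 0.6065, r(2.5) ≈ 0.0821, r(4.5) ≈ 0.0111.
T_3 = (Δs/2)·[r(s_0) + 2r(s_1) + 2r(s_2) + r(s_3)].
Sum ≈ 5.8700.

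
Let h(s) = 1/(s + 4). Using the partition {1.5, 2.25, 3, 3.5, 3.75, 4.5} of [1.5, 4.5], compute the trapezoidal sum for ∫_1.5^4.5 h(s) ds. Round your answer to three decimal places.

0.436

Subinterval widths: 0.75, 0.75, 0.5, 0.25, 0.75.
h(1.5) = 2/11, h(2.25) = 0.16, h(3) = 1/7, h(3.5) = 2/15, h(3.75) = 4/31, h(4.5) = 2/17.
On each subinterval the trapezoid contributes (Δs_i/2)·[h(s_{i-1}) + h(s_i)].
Sum ≈ 0.436.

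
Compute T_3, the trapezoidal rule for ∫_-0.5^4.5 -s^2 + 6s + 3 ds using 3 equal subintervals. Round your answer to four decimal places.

Δs = (4.5 − (-0.5))/3 = 5/3.
f(-0.5) = -0.25, f(7/6) = 311/36, f(17/6) = 431/36, f(4.5) = 9.75.
T_3 = (Δs/2)·[f(s_0) + 2f(s_1) + 2f(s_2) + f(s_3)].
Sum ≈ 42.2685.

42.2685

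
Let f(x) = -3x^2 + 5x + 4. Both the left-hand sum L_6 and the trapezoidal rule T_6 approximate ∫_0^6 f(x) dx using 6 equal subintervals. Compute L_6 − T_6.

39

L_6 = -66.
T_6 = -105.
L_6 − T_6 = 39.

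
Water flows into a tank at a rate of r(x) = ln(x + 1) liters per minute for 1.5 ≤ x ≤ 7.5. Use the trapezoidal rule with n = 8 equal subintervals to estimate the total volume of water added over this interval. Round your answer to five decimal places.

Δx = (7.5 − 1.5)/8 = 0.75.
r(1.5) ≈ 0.91629, r(2.25) ≈ 1.17865, r(3) ≈ 1.38629, r(3.75) ≈ 1.55814, r(4.5) ≈ 1.70475, r(5.25) ≈ 1.83258, r(6) ≈ 1.94591, r(6.75) ≈ 2.04769, r(7.5) ≈ 2.14007.
T_8 = (Δx/2)·[r(x_0) + 2r(x_1) + ... + 2r(x_{7}) + r(x_8)].
Sum ≈ 9.88665.

9.88665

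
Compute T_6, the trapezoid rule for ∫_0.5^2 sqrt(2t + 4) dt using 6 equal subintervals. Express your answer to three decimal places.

Δt = (2 − 0.5)/6 = 0.25.
f(0.5) ≈ 2.236, f(0.75) ≈ 2.345, f(1) ≈ 2.449, f(1.25) ≈ 2.550, f(1.5) ≈ 2.646, f(1.75) ≈ 2.739, f(2) ≈ 2.828.
T_6 = (Δt/2)·[f(t_0) + 2f(t_1) + ... + 2f(t_{5}) + f(t_6)].
Sum ≈ 3.815.

3.815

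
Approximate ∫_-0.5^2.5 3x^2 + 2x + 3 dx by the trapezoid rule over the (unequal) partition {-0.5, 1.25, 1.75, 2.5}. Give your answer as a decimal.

33.703125

Subinterval widths: 1.75, 0.5, 0.75.
f(-0.5) = 2.75, f(1.25) = 10.1875, f(1.75) = 15.6875, f(2.5) = 26.75.
On each subinterval the trapezoid contributes (Δx_i/2)·[f(x_{i-1}) + f(x_i)].
Sum = 33.703125.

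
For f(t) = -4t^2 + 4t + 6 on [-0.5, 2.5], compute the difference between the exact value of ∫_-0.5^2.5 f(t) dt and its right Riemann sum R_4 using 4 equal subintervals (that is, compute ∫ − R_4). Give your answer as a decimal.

Exact integral: ∫_-0.5^2.5 f(t) dt = 9.
R_4 = 3.375.
Error = 9 − 3.375 = 5.625.

5.625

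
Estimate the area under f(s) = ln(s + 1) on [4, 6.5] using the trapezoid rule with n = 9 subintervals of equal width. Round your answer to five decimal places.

4.56415

Δs = (6.5 − 4)/9 = 5/18.
f(4) ≈ 1.60944, f(77/18) ≈ 1.66351, f(41/9) ≈ 1.71480, f(29/6) ≈ 1.76359, f(46/9) ≈ 1.81011, f(97/18) ≈ 1.85456, f(17/3) ≈ 1.89712, f(107/18) ≈ 1.93794, f(56/9) ≈ 1.97716, f(6.5) ≈ 2.01490.
T_9 = (Δs/2)·[f(s_0) + 2f(s_1) + ... + 2f(s_{8}) + f(s_9)].
Sum ≈ 4.56415.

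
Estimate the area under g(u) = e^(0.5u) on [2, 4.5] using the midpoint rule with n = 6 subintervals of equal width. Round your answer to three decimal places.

13.514

Δu = (4.5 − 2)/6 = 5/12.
Midpoints: 53/24, 2.625, 73/24, 83/24, 3.875, 103/24.
g(53/24) ≈ 3.017, g(2.625) ≈ 3.715, g(73/24) ≈ 4.576, g(83/24) ≈ 5.636, g(3.875) ≈ 6.941, g(103/24) ≈ 8.549.
Sum = Δu · [g(53/24) + g(2.625) + g(73/24) + ...].
Sum ≈ 13.514.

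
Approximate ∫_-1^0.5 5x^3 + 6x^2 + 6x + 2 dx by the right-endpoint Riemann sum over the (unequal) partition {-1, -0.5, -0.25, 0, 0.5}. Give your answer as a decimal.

Subinterval widths: 0.5, 0.25, 0.25, 0.5.
Right endpoints: -0.5, -0.25, 0, 0.5.
f(-0.5) = -0.125, f(-0.25) = 0.796875, f(0) = 2, f(0.5) = 7.125.
Sum = Σ Δx_i · f(x_i).
Sum = 4.19921875.

4.19921875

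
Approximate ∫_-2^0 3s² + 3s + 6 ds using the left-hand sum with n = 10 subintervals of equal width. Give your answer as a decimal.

Δs = (0 − (-2))/10 = 0.2.
Left endpoints: -2, -1.8, -1.6, -1.4, -1.2, -1, -0.8, -0.6, -0.4, -0.2.
f(-2) = 12, f(-1.8) = 10.32, f(-1.6) = 8.88, f(-1.4) = 7.68, f(-1.2) = 6.72, f(-1) = 6, f(-0.8) = 5.52, f(-0.6) = 5.28, f(-0.4) = 5.28, f(-0.2) = 5.52.
Sum = Δs · [f(-2) + f(-1.8) + f(-1.6) + ...].
Sum = 14.64.

14.64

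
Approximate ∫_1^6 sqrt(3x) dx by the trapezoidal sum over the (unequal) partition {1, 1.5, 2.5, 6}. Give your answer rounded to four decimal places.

Subinterval widths: 0.5, 1, 3.5.
f(1) ≈ 1.7321, f(1.5) ≈ 2.1213, f(2.5) ≈ 2.7386, f(6) ≈ 4.2426.
On each subinterval the trapezoid contributes (Δx_i/2)·[f(x_{i-1}) + f(x_i)].
Sum ≈ 15.6105.

15.6105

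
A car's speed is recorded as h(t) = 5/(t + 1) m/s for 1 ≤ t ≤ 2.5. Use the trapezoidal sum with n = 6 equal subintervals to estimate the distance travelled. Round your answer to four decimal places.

2.8025

Δt = (2.5 − 1)/6 = 0.25.
h(1) = 2.5, h(1.25) = 20/9, h(1.5) = 2, h(1.75) = 20/11, h(2) = 5/3, h(2.25) = 20/13, h(2.5) = 10/7.
T_6 = (Δt/2)·[h(t_0) + 2h(t_1) + ... + 2h(t_{5}) + h(t_6)].
Sum ≈ 2.8025.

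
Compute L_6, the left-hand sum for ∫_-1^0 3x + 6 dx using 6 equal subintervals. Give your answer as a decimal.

Δx = (0 − (-1))/6 = 1/6.
Left endpoints: -1, -5/6, -2/3, -0.5, -1/3, -1/6.
f(-1) = 3, f(-5/6) = 3.5, f(-2/3) = 4, f(-0.5) = 4.5, f(-1/3) = 5, f(-1/6) = 5.5.
Sum = Δx · [f(-1) + f(-5/6) + f(-2/3) + ...].
Sum = 4.25.

4.25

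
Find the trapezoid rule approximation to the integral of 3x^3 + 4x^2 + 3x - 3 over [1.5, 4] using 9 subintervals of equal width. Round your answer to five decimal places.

Δx = (4 − 1.5)/9 = 5/18.
f(1.5) = 20.625, f(16/9) = 7735/243, f(37/18) = 89665/1944, f(7/3) = 575/9, f(47/18) = 166235/1944, f(26/9) = 27065/243, f(19/6) = 141.875, f(31/9) = 43105/243, f(67/18) = 424375/1944, f(4) = 265.
T_9 = (Δx/2)·[f(x_0) + 2f(x_1) + ... + 2f(x_{8}) + f(x_9)].
Sum ≈ 283.08578.

283.08578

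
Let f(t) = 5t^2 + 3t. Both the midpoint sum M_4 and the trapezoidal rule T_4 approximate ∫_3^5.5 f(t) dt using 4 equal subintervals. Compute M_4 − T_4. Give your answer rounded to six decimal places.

-1.220703

M_4 ≈ 263.75976562.
T_4 = 264.98046875.
M_4 − T_4 ≈ -1.220703.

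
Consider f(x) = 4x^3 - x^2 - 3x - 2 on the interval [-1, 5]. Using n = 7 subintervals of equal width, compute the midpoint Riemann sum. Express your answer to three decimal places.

525.551

Δx = (5 − (-1))/7 = 6/7.
Midpoints: -4/7, 2/7, 8/7, 2, 20/7, 26/7, 32/7.
f(-4/7) = -466/343, f(2/7) = -976/343, f(8/7) = -262/343, f(2) = 20, f(20/7) = 25574/343, f(26/7) = 61064/343, f(32/7) = 118514/343.
Sum = Δx · [f(-4/7) + f(2/7) + f(8/7) + ...].
Sum ≈ 525.551.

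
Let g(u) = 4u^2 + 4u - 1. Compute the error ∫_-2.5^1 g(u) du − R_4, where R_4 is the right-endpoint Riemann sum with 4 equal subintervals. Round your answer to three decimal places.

Exact integral: ∫_-2.5^1 g(u) du ≈ 8.16667.
R_4 = 6.890625.
Error ≈ 8.16667 − 6.890625 ≈ 1.276.

1.276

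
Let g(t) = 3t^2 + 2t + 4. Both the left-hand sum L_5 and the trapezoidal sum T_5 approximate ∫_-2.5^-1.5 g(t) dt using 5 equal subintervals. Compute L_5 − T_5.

1

L_5 = 13.27.
T_5 = 12.27.
L_5 − T_5 = 1.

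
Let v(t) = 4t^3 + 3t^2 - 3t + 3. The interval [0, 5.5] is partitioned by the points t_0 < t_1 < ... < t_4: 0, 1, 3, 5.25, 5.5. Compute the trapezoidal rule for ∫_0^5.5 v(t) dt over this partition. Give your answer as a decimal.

1189.90625

Subinterval widths: 1, 2, 2.25, 0.25.
v(0) = 3, v(1) = 7, v(3) = 129, v(5.25) = 648.75, v(5.5) = 742.75.
On each subinterval the trapezoid contributes (Δt_i/2)·[v(t_{i-1}) + v(t_i)].
Sum = 1189.90625.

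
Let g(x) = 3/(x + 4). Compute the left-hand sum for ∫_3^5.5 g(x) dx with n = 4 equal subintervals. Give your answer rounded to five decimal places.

Δx = (5.5 − 3)/4 = 0.625.
Left endpoints: 3, 3.625, 4.25, 4.875.
g(3) = 3/7, g(3.625) = 24/61, g(4.25) = 4/11, g(4.875) = 24/71.
Sum = Δx · [g(3) + g(3.625) + g(4.25) + g(4.875)].
Sum ≈ 0.95230.

0.95230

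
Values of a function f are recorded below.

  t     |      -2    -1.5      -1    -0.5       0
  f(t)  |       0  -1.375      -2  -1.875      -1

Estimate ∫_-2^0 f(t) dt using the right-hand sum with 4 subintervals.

-3.125

Δt = 0.5.
Sum = 0.5·[(-1.375) + (-2) + (-1.875) + (-1)] = -3.125.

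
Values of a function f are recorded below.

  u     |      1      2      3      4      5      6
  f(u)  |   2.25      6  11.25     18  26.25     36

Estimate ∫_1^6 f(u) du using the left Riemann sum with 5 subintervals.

Δu = 1.
Sum = 1·[2.25 + 6 + 11.25 + 18 + 26.25] = 63.75.

63.75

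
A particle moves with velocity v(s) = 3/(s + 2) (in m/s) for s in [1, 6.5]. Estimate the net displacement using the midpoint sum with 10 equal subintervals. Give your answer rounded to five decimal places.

Δs = (6.5 − 1)/10 = 0.55.
Midpoints: 1.275, 1.825, 2.375, 2.925, 3.475, 4.025, 4.575, 5.125, 5.675, 6.225.
v(1.275) = 120/131, v(1.825) = 40/51, v(2.375) = 24/35, v(2.925) = 120/197, v(3.475) = 40/73, v(4.025) = 120/241, v(4.575) = 120/263, v(5.125) = 8/19, v(5.675) = 120/307, v(6.225) = 120/329.
Sum = Δs · [v(1.275) + v(1.825) + v(2.375) + ...].
Sum ≈ 3.12071.

3.12071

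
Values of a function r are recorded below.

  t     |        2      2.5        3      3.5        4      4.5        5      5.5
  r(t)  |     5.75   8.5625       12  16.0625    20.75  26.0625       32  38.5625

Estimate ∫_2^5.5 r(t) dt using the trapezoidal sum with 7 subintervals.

68.796875

Δt = 0.5.
T_7 = (0.5/2)·[5.75 + 2·8.5625 + 2·12 + 2·16.0625 + 2·20.75 + 2·26.0625 + 2·32 + 38.5625] = 68.796875.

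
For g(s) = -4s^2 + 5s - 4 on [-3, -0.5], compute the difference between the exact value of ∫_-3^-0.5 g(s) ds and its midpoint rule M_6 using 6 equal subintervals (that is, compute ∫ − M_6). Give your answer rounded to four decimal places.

Exact integral: ∫_-3^-0.5 g(s) ds ≈ -67.708333.
M_6 ≈ -67.563657.
Error ≈ -67.708333 − (-67.563657) ≈ -0.1447.

-0.1447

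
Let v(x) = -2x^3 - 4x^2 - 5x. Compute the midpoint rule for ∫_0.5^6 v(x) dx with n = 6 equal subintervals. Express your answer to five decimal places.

Δx = (6 − 0.5)/6 = 11/12.
Midpoints: 23/24, 1.875, 67/24, 89/24, 4.625, 133/24.
v(23/24) = -70679/6912, v(1.875) = -36.62109375, v(67/24) = -612715/6912, v(89/24) = -1213337/6912, v(4.625) = -306.55078125, v(133/24) = -3393229/6912.
Sum = Δx · [v(23/24) + v(1.875) + v(67/24) + ...].
Sum ≈ -1016.12659.

-1016.12659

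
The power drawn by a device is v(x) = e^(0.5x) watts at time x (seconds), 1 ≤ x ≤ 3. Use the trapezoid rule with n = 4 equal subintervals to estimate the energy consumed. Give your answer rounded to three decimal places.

Δx = (3 − 1)/4 = 0.5.
v(1) ≈ 1.649, v(1.5) ≈ 2.117, v(2) ≈ 2.718, v(2.5) ≈ 3.490, v(3) ≈ 4.482.
T_4 = (Δx/2)·[v(x_0) + 2v(x_1) + 2v(x_2) + 2v(x_3) + v(x_4)].
Sum ≈ 5.695.

5.695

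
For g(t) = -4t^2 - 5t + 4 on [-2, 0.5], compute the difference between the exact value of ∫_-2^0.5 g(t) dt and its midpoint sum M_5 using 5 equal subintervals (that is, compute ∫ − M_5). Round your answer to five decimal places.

Exact integral: ∫_-2^0.5 g(t) dt ≈ 8.5416667.
M_5 = 8.75.
Error ≈ 8.5416667 − 8.75 ≈ -0.20833.

-0.20833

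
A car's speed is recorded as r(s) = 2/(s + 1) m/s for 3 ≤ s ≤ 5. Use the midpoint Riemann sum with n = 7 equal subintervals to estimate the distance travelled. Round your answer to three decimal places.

0.811

Δs = (5 − 3)/7 = 2/7.
Midpoints: 22/7, 24/7, 26/7, 4, 30/7, 32/7, 34/7.
r(22/7) = 14/29, r(24/7) = 14/31, r(26/7) = 14/33, r(4) = 0.4, r(30/7) = 14/37, r(32/7) = 14/39, r(34/7) = 14/41.
Sum = Δs · [r(22/7) + r(24/7) + r(26/7) + ...].
Sum ≈ 0.811.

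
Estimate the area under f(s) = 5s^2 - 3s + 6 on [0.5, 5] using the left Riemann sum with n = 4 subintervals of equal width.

Δs = (5 − 0.5)/4 = 1.125.
Left endpoints: 0.5, 1.625, 2.75, 3.875.
f(0.5) = 5.75, f(1.625) = 14.328125, f(2.75) = 35.5625, f(3.875) = 69.453125.
Sum = Δs · [f(0.5) + f(1.625) + f(2.75) + f(3.875)].
Sum = 140.73046875.

140.73046875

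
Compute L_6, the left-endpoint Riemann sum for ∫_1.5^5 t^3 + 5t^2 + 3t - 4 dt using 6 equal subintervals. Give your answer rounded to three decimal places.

Δt = (5 − 1.5)/6 = 7/12.
Left endpoints: 1.5, 25/12, 8/3, 3.25, 23/6, 53/12.
f(1.5) = 15.125, f(25/12) = 57013/1728, f(8/3) = 1580/27, f(3.25) = 92.890625, f(23/6) = 29657/216, f(53/12) = 333401/1728.
Sum = Δt · [f(1.5) + f(25/12) + f(8/3) + ...].
Sum ≈ 309.032.

309.032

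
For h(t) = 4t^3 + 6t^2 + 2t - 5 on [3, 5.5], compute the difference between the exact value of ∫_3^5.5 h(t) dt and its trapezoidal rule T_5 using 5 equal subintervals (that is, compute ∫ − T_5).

-5.9375

Exact integral: ∫_3^5.5 h(t) dt = 1121.5625.
T_5 = 1127.5.
Error = 1121.5625 − 1127.5 = -5.9375.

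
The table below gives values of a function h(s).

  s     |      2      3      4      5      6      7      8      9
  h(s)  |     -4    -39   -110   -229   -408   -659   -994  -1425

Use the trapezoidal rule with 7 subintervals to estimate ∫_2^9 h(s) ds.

-3153.5

Δs = 1.
T_7 = (1/2)·[(-4) + 2·(-39) + 2·(-110) + 2·(-229) + 2·(-408) + 2·(-659) + 2·(-994) + (-1425)] = -3153.5.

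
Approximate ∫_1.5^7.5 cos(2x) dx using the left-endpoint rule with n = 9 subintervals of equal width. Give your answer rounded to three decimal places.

Δx = (7.5 − 1.5)/9 = 2/3.
Left endpoints: 1.5, 13/6, 17/6, 3.5, 25/6, 29/6, 5.5, 37/6, 41/6.
f(1.5) ≈ -0.990, f(13/6) ≈ -0.370, f(17/6) ≈ 0.816, f(3.5) ≈ 0.754, f(25/6) ≈ -0.461, f(29/6) ≈ -0.971, f(5.5) ≈ 0.004, f(37/6) ≈ 0.973, f(41/6) ≈ 0.453.
Sum = Δx · [f(1.5) + f(13/6) + f(17/6) + ...].
Sum ≈ 0.139.

0.139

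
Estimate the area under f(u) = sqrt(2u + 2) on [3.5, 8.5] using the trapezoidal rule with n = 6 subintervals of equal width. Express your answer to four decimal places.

18.6004

Δu = (8.5 − 3.5)/6 = 5/6.
f(3.5) ≈ 3.0000, f(13/3) ≈ 3.2660, f(31/6) ≈ 3.5119, f(6) ≈ 3.7417, f(41/6) ≈ 3.9581, f(23/3) ≈ 4.1633, f(8.5) ≈ 4.3589.
T_6 = (Δu/2)·[f(u_0) + 2f(u_1) + ... + 2f(u_{5}) + f(u_6)].
Sum ≈ 18.6004.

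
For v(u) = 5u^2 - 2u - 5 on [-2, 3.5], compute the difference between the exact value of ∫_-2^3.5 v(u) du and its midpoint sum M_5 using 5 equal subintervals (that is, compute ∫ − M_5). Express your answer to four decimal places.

2.7729

Exact integral: ∫_-2^3.5 v(u) du ≈ 49.041667.
M_5 = 46.26875.
Error ≈ 49.041667 − 46.26875 ≈ 2.7729.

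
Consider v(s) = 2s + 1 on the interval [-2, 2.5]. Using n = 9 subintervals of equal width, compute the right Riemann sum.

9

Δs = (2.5 − (-2))/9 = 0.5.
Right endpoints: -1.5, -1, -0.5, 0, 0.5, 1, 1.5, 2, 2.5.
v(-1.5) = -2, v(-1) = -1, v(-0.5) = 0, v(0) = 1, v(0.5) = 2, v(1) = 3, v(1.5) = 4, v(2) = 5, v(2.5) = 6.
Sum = Δs · [v(-1.5) + v(-1) + v(-0.5) + ...].
Sum = 9.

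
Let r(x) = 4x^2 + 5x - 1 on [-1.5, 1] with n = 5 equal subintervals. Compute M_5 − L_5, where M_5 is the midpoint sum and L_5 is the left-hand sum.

1.25

M_5 = 0.
L_5 = -1.25.
M_5 − L_5 = 1.25.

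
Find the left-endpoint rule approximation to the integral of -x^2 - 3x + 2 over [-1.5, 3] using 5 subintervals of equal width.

-2.745

Δx = (3 − (-1.5))/5 = 0.9.
Left endpoints: -1.5, -0.6, 0.3, 1.2, 2.1.
f(-1.5) = 4.25, f(-0.6) = 3.44, f(0.3) = 1.01, f(1.2) = -3.04, f(2.1) = -8.71.
Sum = Δx · [f(-1.5) + f(-0.6) + f(0.3) + f(1.2) + f(2.1)].
Sum = -2.745.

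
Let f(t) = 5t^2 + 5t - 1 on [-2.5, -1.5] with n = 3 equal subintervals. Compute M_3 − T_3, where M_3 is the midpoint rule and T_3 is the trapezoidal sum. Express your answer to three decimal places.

-0.139

M_3 ≈ 9.37037.
T_3 ≈ 9.50926.
M_3 − T_3 ≈ -0.139.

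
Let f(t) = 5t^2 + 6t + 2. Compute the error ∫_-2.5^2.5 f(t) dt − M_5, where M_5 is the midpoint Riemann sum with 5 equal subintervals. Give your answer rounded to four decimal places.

Exact integral: ∫_-2.5^2.5 f(t) dt ≈ 62.083333.
M_5 = 60.
Error ≈ 62.083333 − 60 ≈ 2.0833.

2.0833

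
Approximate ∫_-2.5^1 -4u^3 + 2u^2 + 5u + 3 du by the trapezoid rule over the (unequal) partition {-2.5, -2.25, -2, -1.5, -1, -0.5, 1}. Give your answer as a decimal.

Subinterval widths: 0.25, 0.25, 0.5, 0.5, 0.5, 1.5.
f(-2.5) = 65.5, f(-2.25) = 47.4375, f(-2) = 33, f(-1.5) = 13.5, f(-1) = 4, f(-0.5) = 1.5, f(1) = 6.
On each subinterval the trapezoid contributes (Δu_i/2)·[f(u_{i-1}) + f(u_i)].
Sum = 47.171875.

47.171875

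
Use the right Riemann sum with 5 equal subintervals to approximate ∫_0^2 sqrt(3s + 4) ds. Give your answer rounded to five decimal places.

5.47830

Δs = (2 − 0)/5 = 0.4.
Right endpoints: 0.4, 0.8, 1.2, 1.6, 2.
f(0.4) ≈ 2.28035, f(0.8) ≈ 2.52982, f(1.2) ≈ 2.75681, f(1.6) ≈ 2.96648, f(2) ≈ 3.16228.
Sum = Δs · [f(0.4) + f(0.8) + f(1.2) + f(1.6) + f(2)].
Sum ≈ 5.47830.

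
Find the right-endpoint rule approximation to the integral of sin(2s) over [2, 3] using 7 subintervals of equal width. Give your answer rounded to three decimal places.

-0.767

Δs = (3 − 2)/7 = 1/7.
Right endpoints: 15/7, 16/7, 17/7, 18/7, 19/7, 20/7, 3.
f(15/7) ≈ -0.910, f(16/7) ≈ -0.990, f(17/7) ≈ -0.990, f(18/7) ≈ -0.909, f(19/7) ≈ -0.754, f(20/7) ≈ -0.539, f(3) ≈ -0.279.
Sum = Δs · [f(15/7) + f(16/7) + f(17/7) + ...].
Sum ≈ -0.767.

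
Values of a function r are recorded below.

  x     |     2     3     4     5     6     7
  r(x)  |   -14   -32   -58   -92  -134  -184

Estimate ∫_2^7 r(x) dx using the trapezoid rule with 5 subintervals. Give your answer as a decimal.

-415

Δx = 1.
T_5 = (1/2)·[(-14) + 2·(-32) + 2·(-58) + 2·(-92) + 2·(-134) + (-184)] = -415.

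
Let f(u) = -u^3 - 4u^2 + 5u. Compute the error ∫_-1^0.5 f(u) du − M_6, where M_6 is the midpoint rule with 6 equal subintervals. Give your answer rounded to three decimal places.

Exact integral: ∫_-1^0.5 f(u) du = -3.140625.
M_6 ≈ -3.11523.
Error ≈ -3.140625 − (-3.11523) ≈ -0.025.

-0.025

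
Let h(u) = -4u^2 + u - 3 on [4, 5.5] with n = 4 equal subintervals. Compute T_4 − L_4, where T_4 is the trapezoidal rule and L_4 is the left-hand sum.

-10.40625

T_4 = -134.015625.
L_4 = -123.609375.
T_4 − L_4 = -10.40625.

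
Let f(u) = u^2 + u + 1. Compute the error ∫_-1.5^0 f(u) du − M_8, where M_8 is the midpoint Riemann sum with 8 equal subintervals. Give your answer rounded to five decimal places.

Exact integral: ∫_-1.5^0 f(u) du = 1.5.
M_8 ≈ 1.4956055.
Error ≈ 1.5 − 1.4956055 ≈ 0.00439.

0.00439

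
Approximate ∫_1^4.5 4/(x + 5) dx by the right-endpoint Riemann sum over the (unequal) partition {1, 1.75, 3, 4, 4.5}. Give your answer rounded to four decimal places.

Subinterval widths: 0.75, 1.25, 1, 0.5.
Right endpoints: 1.75, 3, 4, 4.5.
f(1.75) = 16/27, f(3) = 0.5, f(4) = 4/9, f(4.5) = 8/19.
Sum = Σ Δx_i · f(x_i).
Sum ≈ 1.7244.

1.7244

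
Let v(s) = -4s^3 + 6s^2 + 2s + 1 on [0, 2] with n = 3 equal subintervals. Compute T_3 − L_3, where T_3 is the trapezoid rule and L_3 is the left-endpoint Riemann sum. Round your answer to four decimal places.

T_3 ≈ 5.111111.
L_3 ≈ 6.444444.
T_3 − L_3 ≈ -1.3333.

-1.3333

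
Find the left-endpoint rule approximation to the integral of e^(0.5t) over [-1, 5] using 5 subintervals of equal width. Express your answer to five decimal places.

Δt = (5 − (-1))/5 = 1.2.
Left endpoints: -1, 0.2, 1.4, 2.6, 3.8.
f(-1) ≈ 0.60653, f(0.2) ≈ 1.10517, f(1.4) ≈ 2.01375, f(2.6) ≈ 3.66930, f(3.8) ≈ 6.68589.
Sum = Δt · [f(-1) + f(0.2) + f(1.4) + f(2.6) + f(3.8)].
Sum ≈ 16.89677.

16.89677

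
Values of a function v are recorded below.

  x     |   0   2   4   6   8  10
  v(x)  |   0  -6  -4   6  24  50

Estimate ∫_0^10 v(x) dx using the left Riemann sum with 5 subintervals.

40

Δx = 2.
Sum = 2·[0 + (-6) + (-4) + 6 + 24] = 40.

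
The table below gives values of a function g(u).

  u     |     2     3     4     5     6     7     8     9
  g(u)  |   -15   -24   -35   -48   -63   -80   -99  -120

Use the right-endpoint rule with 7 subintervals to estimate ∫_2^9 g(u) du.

-469

Δu = 1.
Sum = 1·[(-24) + (-35) + (-48) + (-63) + (-80) + (-99) + (-120)] = -469.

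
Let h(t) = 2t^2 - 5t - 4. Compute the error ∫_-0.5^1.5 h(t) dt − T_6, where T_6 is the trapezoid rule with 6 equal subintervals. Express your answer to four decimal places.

Exact integral: ∫_-0.5^1.5 h(t) dt ≈ -10.666667.
T_6 ≈ -10.592593.
Error ≈ -10.666667 − (-10.592593) ≈ -0.0741.

-0.0741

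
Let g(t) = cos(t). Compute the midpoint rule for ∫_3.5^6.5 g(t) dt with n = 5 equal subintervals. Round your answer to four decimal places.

Δt = (6.5 − 3.5)/5 = 0.6.
Midpoints: 3.8, 4.4, 5, 5.6, 6.2.
g(3.8) ≈ -0.7910, g(4.4) ≈ -0.3073, g(5) ≈ 0.2837, g(5.6) ≈ 0.7756, g(6.2) ≈ 0.9965.
Sum = Δt · [g(3.8) + g(4.4) + g(5) + g(5.6) + g(6.2)].
Sum ≈ 0.5745.

0.5745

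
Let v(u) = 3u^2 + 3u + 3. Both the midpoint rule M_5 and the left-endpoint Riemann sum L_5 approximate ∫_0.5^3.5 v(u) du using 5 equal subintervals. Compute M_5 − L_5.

M_5 = 69.48.
L_5 = 56.79.
M_5 − L_5 = 12.69.

12.69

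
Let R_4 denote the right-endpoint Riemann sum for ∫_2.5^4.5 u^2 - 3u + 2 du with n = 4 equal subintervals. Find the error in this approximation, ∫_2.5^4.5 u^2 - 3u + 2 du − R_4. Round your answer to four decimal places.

-2.0833

Exact integral: ∫_2.5^4.5 f(u) du ≈ 8.166667.
R_4 = 10.25.
Error ≈ 8.166667 − 10.25 ≈ -2.0833.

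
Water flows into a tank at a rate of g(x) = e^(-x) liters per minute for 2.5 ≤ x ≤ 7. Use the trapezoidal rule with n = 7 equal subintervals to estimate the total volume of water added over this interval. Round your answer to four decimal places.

Δx = (7 − 2.5)/7 = 9/14.
g(2.5) ≈ 0.0821, g(22/7) ≈ 0.0432, g(53/14) ≈ 0.0227, g(31/7) ≈ 0.0119, g(71/14) ≈ 0.0063, g(40/7) ≈ 0.0033, g(89/14) ≈ 0.0017, g(7) ≈ 0.0009.
T_7 = (Δx/2)·[g(x_0) + 2g(x_1) + ... + 2g(x_{6}) + g(x_7)].
Sum ≈ 0.0839.

0.0839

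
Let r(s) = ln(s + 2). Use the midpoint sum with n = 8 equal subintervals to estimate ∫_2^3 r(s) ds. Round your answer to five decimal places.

Δs = (3 − 2)/8 = 0.125.
Midpoints: 2.0625, 2.1875, 2.3125, 2.4375, 2.5625, 2.6875, 2.8125, 2.9375.
r(2.0625) ≈ 1.40180, r(2.1875) ≈ 1.43210, r(2.3125) ≈ 1.46152, r(2.4375) ≈ 1.49009, r(2.5625) ≈ 1.51787, r(2.6875) ≈ 1.54490, r(2.8125) ≈ 1.57122, r(2.9375) ≈ 1.59686.
Sum = Δs · [r(2.0625) + r(2.1875) + r(2.3125) + ...].
Sum ≈ 1.50204.

1.50204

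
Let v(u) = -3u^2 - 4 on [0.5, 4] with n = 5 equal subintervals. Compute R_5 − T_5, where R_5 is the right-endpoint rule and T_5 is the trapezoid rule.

R_5 = -95.27.
T_5 = -78.7325.
R_5 − T_5 = -16.5375.

-16.5375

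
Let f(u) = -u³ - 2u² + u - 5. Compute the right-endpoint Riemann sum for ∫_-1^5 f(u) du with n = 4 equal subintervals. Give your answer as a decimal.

-402

Δu = (5 − (-1))/4 = 1.5.
Right endpoints: 0.5, 2, 3.5, 5.
f(0.5) = -5.125, f(2) = -19, f(3.5) = -68.875, f(5) = -175.
Sum = Δu · [f(0.5) + f(2) + f(3.5) + f(5)].
Sum = -402.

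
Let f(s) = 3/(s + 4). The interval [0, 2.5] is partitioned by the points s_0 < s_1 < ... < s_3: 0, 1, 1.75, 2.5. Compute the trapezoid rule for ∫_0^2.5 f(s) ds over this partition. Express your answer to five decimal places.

Subinterval widths: 1, 0.75, 0.75.
f(0) = 0.75, f(1) = 0.6, f(1.75) = 12/23, f(2.5) = 6/13.
On each subinterval the trapezoid contributes (Δs_i/2)·[f(s_{i-1}) + f(s_i)].
Sum ≈ 1.46438.

1.46438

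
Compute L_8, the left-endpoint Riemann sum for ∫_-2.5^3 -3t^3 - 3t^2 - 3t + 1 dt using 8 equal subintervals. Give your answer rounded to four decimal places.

Δt = (3 − (-2.5))/8 = 0.6875.
Left endpoints: -2.5, -1.8125, -1.125, -0.4375, 0.25, 0.9375, 1.625, 2.3125.
f(-2.5) = 36.625, f(-1.8125) = 59167/4096, f(-1.125) = 2483/512, f(-0.4375) = 8149/4096, f(0.25) = 0.015625, f(0.9375) = -28349/4096, f(1.625) = -12631/512, f(2.3125) = -241991/4096.
Sum = Δt · [f(-2.5) + f(-1.8125) + f(-1.125) + ...].
Sum ≈ -22.5129.

-22.5129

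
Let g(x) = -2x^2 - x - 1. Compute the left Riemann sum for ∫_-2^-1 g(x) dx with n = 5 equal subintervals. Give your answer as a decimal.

Δx = (-1 − (-2))/5 = 0.2.
Left endpoints: -2, -1.8, -1.6, -1.4, -1.2.
g(-2) = -7, g(-1.8) = -5.68, g(-1.6) = -4.52, g(-1.4) = -3.52, g(-1.2) = -2.68.
Sum = Δx · [g(-2) + g(-1.8) + g(-1.6) + g(-1.4) + g(-1.2)].
Sum = -4.68.

-4.68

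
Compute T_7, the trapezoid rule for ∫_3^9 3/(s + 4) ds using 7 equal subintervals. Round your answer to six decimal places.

Δs = (9 − 3)/7 = 6/7.
f(3) = 3/7, f(27/7) = 21/55, f(33/7) = 21/61, f(39/7) = 21/67, f(45/7) = 21/73, f(51/7) = 21/79, f(57/7) = 21/85, f(9) = 3/13.
T_7 = (Δs/2)·[f(s_0) + 2f(s_1) + ... + 2f(s_{6}) + f(s_7)].
Sum ≈ 1.859774.

1.859774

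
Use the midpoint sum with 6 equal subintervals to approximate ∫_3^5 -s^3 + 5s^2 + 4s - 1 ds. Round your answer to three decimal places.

Δs = (5 − 3)/6 = 1/3.
Midpoints: 19/6, 3.5, 23/6, 25/6, 4.5, 29/6.
f(19/6) = 6491/216, f(3.5) = 31.375, f(23/6) = 6799/216, f(25/6) = 6509/216, f(4.5) = 27.125, f(29/6) = 4801/216.
Sum = Δs · [f(19/6) + f(3.5) + f(23/6) + ...].
Sum ≈ 57.463.

57.463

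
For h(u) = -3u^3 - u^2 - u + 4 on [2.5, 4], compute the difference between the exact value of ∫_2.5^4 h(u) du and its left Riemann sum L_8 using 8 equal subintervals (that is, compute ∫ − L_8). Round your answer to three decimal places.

-14.394

Exact integral: ∫_2.5^4 h(u) du = -177.703125.
L_8 ≈ -163.30884.
Error ≈ -177.703125 − (-163.30884) ≈ -14.394.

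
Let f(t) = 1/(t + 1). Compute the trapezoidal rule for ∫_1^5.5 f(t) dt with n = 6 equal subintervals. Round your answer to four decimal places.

Δt = (5.5 − 1)/6 = 0.75.
f(1) = 0.5, f(1.75) = 4/11, f(2.5) = 2/7, f(3.25) = 4/17, f(4) = 0.2, f(4.75) = 4/23, f(5.5) = 2/13.
T_6 = (Δt/2)·[f(t_0) + 2f(t_1) + ... + 2f(t_{5}) + f(t_6)].
Sum ≈ 1.1891.

1.1891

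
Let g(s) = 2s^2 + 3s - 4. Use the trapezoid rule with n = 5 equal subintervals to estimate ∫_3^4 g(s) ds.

Δs = (4 − 3)/5 = 0.2.
g(3) = 23, g(3.2) = 26.08, g(3.4) = 29.32, g(3.6) = 32.72, g(3.8) = 36.28, g(4) = 40.
T_5 = (Δs/2)·[g(s_0) + 2g(s_1) + ... + 2g(s_{4}) + g(s_5)].
Sum = 31.18.

31.18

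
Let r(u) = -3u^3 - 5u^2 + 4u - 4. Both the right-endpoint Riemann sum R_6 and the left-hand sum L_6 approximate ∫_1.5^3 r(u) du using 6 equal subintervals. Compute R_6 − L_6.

R_6 = -101.55078125.
L_6 = -76.89453125.
R_6 − L_6 = -24.65625.

-24.65625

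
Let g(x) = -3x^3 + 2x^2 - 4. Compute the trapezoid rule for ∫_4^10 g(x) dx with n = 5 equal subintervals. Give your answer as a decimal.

-6795.84

Δx = (10 − 4)/5 = 1.2.
g(4) = -164, g(5.2) = -371.744, g(6.4) = -708.512, g(7.6) = -1205.408, g(8.8) = -1893.536, g(10) = -2804.
T_5 = (Δx/2)·[g(x_0) + 2g(x_1) + ... + 2g(x_{4}) + g(x_5)].
Sum = -6795.84.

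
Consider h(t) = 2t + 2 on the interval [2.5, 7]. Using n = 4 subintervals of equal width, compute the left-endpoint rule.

Δt = (7 − 2.5)/4 = 1.125.
Left endpoints: 2.5, 3.625, 4.75, 5.875.
h(2.5) = 7, h(3.625) = 9.25, h(4.75) = 11.5, h(5.875) = 13.75.
Sum = Δt · [h(2.5) + h(3.625) + h(4.75) + h(5.875)].
Sum = 46.6875.

46.6875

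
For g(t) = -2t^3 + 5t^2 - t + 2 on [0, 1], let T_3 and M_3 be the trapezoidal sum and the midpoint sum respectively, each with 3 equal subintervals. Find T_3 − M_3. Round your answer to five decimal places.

T_3 ≈ 2.7037037.
M_3 ≈ 2.6481481.
T_3 − M_3 ≈ 0.05556.

0.05556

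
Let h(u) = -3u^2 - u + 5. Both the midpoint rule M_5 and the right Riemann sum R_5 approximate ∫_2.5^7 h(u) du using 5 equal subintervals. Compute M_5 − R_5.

62.47125

M_5 = -325.33875.
R_5 = -387.81.
M_5 − R_5 = 62.47125.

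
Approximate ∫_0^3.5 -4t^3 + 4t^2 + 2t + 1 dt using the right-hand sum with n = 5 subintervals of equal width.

-122.43

Δt = (3.5 − 0)/5 = 0.7.
Right endpoints: 0.7, 1.4, 2.1, 2.8, 3.5.
f(0.7) = 2.988, f(1.4) = 0.664, f(2.1) = -14.204, f(2.8) = -49.848, f(3.5) = -114.5.
Sum = Δt · [f(0.7) + f(1.4) + f(2.1) + f(2.8) + f(3.5)].
Sum = -122.43.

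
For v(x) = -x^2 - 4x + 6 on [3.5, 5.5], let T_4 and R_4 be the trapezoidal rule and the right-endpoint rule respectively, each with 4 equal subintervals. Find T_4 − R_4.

T_4 = -65.25.
R_4 = -71.75.
T_4 − R_4 = 6.5.

6.5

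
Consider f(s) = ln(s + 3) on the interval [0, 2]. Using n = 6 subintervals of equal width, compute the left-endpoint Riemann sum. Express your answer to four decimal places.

2.6650

Δs = (2 − 0)/6 = 1/3.
Left endpoints: 0, 1/3, 2/3, 1, 4/3, 5/3.
f(0) ≈ 1.0986, f(1/3) ≈ 1.2040, f(2/3) ≈ 1.2993, f(1) ≈ 1.3863, f(4/3) ≈ 1.4663, f(5/3) ≈ 1.5404.
Sum = Δs · [f(0) + f(1/3) + f(2/3) + ...].
Sum ≈ 2.6650.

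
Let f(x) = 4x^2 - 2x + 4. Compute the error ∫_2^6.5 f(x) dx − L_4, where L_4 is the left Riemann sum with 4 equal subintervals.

77.203125

Exact integral: ∫_2^6.5 f(x) dx = 335.25.
L_4 = 258.046875.
Error = 335.25 − 258.046875 = 77.203125.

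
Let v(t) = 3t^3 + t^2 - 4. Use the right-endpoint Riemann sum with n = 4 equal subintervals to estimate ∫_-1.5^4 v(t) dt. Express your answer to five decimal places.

358.30566

Δt = (4 − (-1.5))/4 = 1.375.
Right endpoints: -0.125, 1.25, 2.625, 4.
v(-0.125) = -2043/512, v(1.25) = 3.421875, v(2.625) = 29263/512, v(4) = 204.
Sum = Δt · [v(-0.125) + v(1.25) + v(2.625) + v(4)].
Sum ≈ 358.30566.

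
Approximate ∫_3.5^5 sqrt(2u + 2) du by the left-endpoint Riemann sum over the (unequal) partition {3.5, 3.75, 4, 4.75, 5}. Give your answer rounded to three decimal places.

4.740

Subinterval widths: 0.25, 0.25, 0.75, 0.25.
Left endpoints: 3.5, 3.75, 4, 4.75.
f(3.5) ≈ 3.000, f(3.75) ≈ 3.082, f(4) ≈ 3.162, f(4.75) ≈ 3.391.
Sum = Σ Δu_i · f(u_i).
Sum ≈ 4.740.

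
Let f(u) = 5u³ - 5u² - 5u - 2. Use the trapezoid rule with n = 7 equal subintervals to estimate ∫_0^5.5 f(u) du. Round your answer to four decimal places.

Δu = (5.5 − 0)/7 = 11/14.
f(0) = -2, f(11/14) = -18083/2744, f(11/7) = -961/343, f(33/14) = 65627/2744, f(22/7) = 30224/343, f(55/14) = 560737/2744, f(33/7) = 132799/343, f(5.5) = 651.125.
T_7 = (Δu/2)·[f(u_0) + 2f(u_1) + ... + 2f(u_{6}) + f(u_7)].
Sum ≈ 800.4254.

800.4254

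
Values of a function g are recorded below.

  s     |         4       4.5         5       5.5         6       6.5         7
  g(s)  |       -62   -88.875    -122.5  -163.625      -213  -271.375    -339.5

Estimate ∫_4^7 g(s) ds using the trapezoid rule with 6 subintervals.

-530.0625

Δs = 0.5.
T_6 = (0.5/2)·[(-62) + 2·(-88.875) + 2·(-122.5) + 2·(-163.625) + 2·(-213) + 2·(-271.375) + (-339.5)] = -530.0625.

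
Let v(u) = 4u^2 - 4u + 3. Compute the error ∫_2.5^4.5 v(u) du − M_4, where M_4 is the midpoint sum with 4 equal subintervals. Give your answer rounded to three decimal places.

0.167

Exact integral: ∫_2.5^4.5 v(u) du ≈ 78.66667.
M_4 = 78.5.
Error ≈ 78.66667 − 78.5 ≈ 0.167.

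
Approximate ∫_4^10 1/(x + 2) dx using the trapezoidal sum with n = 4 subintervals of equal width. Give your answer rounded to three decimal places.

Δx = (10 − 4)/4 = 1.5.
f(4) = 1/6, f(5.5) = 2/15, f(7) = 1/9, f(8.5) = 2/21, f(10) = 1/12.
T_4 = (Δx/2)·[f(x_0) + 2f(x_1) + 2f(x_2) + 2f(x_3) + f(x_4)].
Sum ≈ 0.697.

0.697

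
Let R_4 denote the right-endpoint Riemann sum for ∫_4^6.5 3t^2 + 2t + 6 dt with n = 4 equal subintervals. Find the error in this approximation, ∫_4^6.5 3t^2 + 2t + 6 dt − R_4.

-26.66015625

Exact integral: ∫_4^6.5 f(t) dt = 251.875.
R_4 = 278.53515625.
Error = 251.875 − 278.53515625 = -26.66015625.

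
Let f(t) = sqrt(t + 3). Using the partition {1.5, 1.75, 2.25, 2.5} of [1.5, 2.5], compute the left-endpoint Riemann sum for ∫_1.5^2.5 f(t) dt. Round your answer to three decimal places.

Subinterval widths: 0.25, 0.5, 0.25.
Left endpoints: 1.5, 1.75, 2.25.
f(1.5) ≈ 2.121, f(1.75) ≈ 2.179, f(2.25) ≈ 2.291.
Sum = Σ Δt_i · f(t_i).
Sum ≈ 2.193.

2.193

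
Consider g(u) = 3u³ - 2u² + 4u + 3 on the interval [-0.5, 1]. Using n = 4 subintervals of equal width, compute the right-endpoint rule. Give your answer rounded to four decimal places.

Δu = (1 − (-0.5))/4 = 0.375.
Right endpoints: -0.125, 0.25, 0.625, 1.
g(-0.125) = 1261/512, g(0.25) = 3.921875, g(0.625) = 2791/512, g(1) = 8.
Sum = Δu · [g(-0.125) + g(0.25) + g(0.625) + g(1)].
Sum ≈ 7.4385.

7.4385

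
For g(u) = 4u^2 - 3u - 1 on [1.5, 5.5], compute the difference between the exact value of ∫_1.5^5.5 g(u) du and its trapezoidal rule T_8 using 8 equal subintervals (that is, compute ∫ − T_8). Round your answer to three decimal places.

Exact integral: ∫_1.5^5.5 g(u) du ≈ 171.33333.
T_8 = 172.
Error ≈ 171.33333 − 172 ≈ -0.667.

-0.667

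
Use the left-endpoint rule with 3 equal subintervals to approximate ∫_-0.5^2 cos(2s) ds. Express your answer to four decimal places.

0.5295

Δs = (2 − (-0.5))/3 = 5/6.
Left endpoints: -0.5, 1/3, 7/6.
f(-0.5) ≈ 0.5403, f(1/3) ≈ 0.7859, f(7/6) ≈ -0.6908.
Sum = Δs · [f(-0.5) + f(1/3) + f(7/6)].
Sum ≈ 0.5295.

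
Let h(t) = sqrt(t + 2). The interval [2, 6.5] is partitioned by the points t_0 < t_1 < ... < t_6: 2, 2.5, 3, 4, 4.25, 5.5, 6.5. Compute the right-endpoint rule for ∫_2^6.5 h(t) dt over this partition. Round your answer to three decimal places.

Subinterval widths: 0.5, 0.5, 1, 0.25, 1.25, 1.
Right endpoints: 2.5, 3, 4, 4.25, 5.5, 6.5.
h(2.5) ≈ 2.121, h(3) ≈ 2.236, h(4) ≈ 2.449, h(4.25) ≈ 2.500, h(5.5) ≈ 2.739, h(6.5) ≈ 2.915.
Sum = Σ Δt_i · h(t_i).
Sum ≈ 11.592.

11.592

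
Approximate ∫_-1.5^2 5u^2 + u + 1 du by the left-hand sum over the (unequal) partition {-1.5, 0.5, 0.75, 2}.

27.890625

Subinterval widths: 2, 0.25, 1.25.
Left endpoints: -1.5, 0.5, 0.75.
f(-1.5) = 10.75, f(0.5) = 2.75, f(0.75) = 4.5625.
Sum = Σ Δu_i · f(u_i).
Sum = 27.890625.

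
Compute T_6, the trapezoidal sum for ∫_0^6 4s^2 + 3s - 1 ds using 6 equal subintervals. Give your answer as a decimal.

340

Δs = (6 − 0)/6 = 1.
f(0) = -1, f(1) = 6, f(2) = 21, f(3) = 44, f(4) = 75, f(5) = 114, f(6) = 161.
T_6 = (Δs/2)·[f(s_0) + 2f(s_1) + ... + 2f(s_{5}) + f(s_6)].
Sum = 340.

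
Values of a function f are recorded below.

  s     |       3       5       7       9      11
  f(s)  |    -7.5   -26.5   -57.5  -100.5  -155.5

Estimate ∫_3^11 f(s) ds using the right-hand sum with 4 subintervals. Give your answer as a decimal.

-680

Δs = 2.
Sum = 2·[(-26.5) + (-57.5) + (-100.5) + (-155.5)] = -680.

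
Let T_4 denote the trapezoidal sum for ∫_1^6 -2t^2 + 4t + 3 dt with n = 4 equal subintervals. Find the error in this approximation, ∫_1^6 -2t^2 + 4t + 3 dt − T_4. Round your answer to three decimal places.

2.604

Exact integral: ∫_1^6 f(t) dt ≈ -58.33333.
T_4 = -60.9375.
Error ≈ -58.33333 − (-60.9375) ≈ 2.604.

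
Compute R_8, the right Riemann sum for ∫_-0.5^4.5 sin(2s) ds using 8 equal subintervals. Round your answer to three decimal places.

1.020

Δs = (4.5 − (-0.5))/8 = 0.625.
Right endpoints: 0.125, 0.75, 1.375, 2, 2.625, 3.25, 3.875, 4.5.
f(0.125) ≈ 0.247, f(0.75) ≈ 0.997, f(1.375) ≈ 0.382, f(2) ≈ -0.757, f(2.625) ≈ -0.859, f(3.25) ≈ 0.215, f(3.875) ≈ 0.995, f(4.5) ≈ 0.412.
Sum = Δs · [f(0.125) + f(0.75) + f(1.375) + ...].
Sum ≈ 1.020.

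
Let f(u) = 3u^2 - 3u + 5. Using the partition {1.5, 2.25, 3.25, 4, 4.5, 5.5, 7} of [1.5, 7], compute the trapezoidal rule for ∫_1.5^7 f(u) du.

Subinterval widths: 0.75, 1, 0.75, 0.5, 1, 1.5.
f(1.5) = 7.25, f(2.25) = 13.4375, f(3.25) = 26.9375, f(4) = 41, f(4.5) = 52.25, f(5.5) = 79.25, f(7) = 131.
On each subinterval the trapezoid contributes (Δu_i/2)·[f(u_{i-1}) + f(u_i)].
Sum = 300.171875.

300.171875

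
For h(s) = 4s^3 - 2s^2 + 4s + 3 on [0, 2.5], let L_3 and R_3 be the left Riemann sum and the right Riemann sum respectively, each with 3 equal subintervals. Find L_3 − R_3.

-50

L_3 ≈ 27.4074074.
R_3 ≈ 77.4074074.
L_3 − R_3 = -50.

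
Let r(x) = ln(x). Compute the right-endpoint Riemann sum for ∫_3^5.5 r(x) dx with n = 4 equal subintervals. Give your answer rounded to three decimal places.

3.765

Δx = (5.5 − 3)/4 = 0.625.
Right endpoints: 3.625, 4.25, 4.875, 5.5.
r(3.625) ≈ 1.288, r(4.25) ≈ 1.447, r(4.875) ≈ 1.584, r(5.5) ≈ 1.705.
Sum = Δx · [r(3.625) + r(4.25) + r(4.875) + r(5.5)].
Sum ≈ 3.765.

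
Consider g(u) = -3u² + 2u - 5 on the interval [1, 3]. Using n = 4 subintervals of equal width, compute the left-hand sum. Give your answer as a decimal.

Δu = (3 − 1)/4 = 0.5.
Left endpoints: 1, 1.5, 2, 2.5.
g(1) = -6, g(1.5) = -8.75, g(2) = -13, g(2.5) = -18.75.
Sum = Δu · [g(1) + g(1.5) + g(2) + g(2.5)].
Sum = -23.25.

-23.25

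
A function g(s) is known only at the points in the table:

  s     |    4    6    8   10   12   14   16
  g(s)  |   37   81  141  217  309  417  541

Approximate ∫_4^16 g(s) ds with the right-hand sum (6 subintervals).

Δs = 2.
Sum = 2·[81 + 141 + 217 + 309 + 417 + 541] = 3412.

3412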